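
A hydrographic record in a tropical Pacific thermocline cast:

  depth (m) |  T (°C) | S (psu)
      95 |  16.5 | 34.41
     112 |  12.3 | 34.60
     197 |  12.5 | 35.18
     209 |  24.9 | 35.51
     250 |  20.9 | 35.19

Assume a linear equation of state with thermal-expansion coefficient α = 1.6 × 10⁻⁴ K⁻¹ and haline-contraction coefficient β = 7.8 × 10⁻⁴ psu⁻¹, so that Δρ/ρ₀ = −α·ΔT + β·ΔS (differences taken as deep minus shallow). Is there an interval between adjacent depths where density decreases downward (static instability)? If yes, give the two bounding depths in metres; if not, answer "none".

197–209 m

Evaluate Δρ/ρ₀ = −αΔT + βΔS across each adjacent pair:
  95–112 m: −αΔT+βΔS = −(1.6 × 10⁻⁴)(-4.2)+(7.8 × 10⁻⁴)(+0.19) = 8.2 × 10⁻⁴ → stable
  112–197 m: −αΔT+βΔS = −(1.6 × 10⁻⁴)(+0.2)+(7.8 × 10⁻⁴)(+0.58) = 4.2 × 10⁻⁴ → stable
  197–209 m: −αΔT+βΔS = −(1.6 × 10⁻⁴)(+12.4)+(7.8 × 10⁻⁴)(+0.33) = -1.7 × 10⁻³ → UNSTABLE
  209–250 m: −αΔT+βΔS = −(1.6 × 10⁻⁴)(-4.0)+(7.8 × 10⁻⁴)(-0.32) = 3.9 × 10⁻⁴ → stable
The 197–209 m interval has Δρ < 0: lighter water underlies denser water.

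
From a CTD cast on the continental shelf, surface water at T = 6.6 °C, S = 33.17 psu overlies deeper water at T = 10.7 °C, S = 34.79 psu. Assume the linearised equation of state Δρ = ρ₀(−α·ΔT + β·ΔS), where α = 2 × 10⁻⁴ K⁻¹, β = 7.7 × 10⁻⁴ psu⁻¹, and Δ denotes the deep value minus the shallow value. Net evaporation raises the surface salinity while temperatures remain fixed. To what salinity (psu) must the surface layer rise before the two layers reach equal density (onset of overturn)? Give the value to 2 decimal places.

33.73 psu

Neutral buoyancy requires −α(T_deep − T_surf) + β(S_deep − S_surf′) = 0.
S_surf′ = S_deep − (α/β)·ΔT = 34.79 − (2 × 10⁻⁴/7.7 × 10⁻⁴)·(+4.1) = 33.7251 psu.
Increase required: 33.7251 − 33.17 = 0.5551 psu.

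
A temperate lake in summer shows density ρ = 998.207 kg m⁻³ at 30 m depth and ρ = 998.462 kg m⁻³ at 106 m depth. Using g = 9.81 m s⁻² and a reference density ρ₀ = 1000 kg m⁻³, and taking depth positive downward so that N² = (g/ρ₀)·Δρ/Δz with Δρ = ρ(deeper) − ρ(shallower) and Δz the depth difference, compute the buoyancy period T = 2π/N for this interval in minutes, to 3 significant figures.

18.3 min

Δρ = 998.462 − 998.207 = 0.255 kg m⁻³ over Δz = 106 − 30 = 76 m.
N² = (9.81/1000) × (0.255/76) = 3.2915 × 10⁻⁵ s⁻².
N = √(3.2915 × 10⁻⁵) = 5.7372 × 10⁻³ rad s⁻¹, so T = 2π/N = 1.0952 × 10³ s = 18.253 min ≈ 18.3 min.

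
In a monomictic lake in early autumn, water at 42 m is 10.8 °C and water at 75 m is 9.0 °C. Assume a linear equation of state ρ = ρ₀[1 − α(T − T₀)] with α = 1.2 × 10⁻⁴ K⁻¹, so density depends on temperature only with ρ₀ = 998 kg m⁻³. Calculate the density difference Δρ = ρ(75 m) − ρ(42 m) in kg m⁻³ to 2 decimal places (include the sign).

+0.22 kg m⁻³

ΔT = -1.8 K, Δρ/ρ₀ = −αΔT = 2.16 × 10⁻⁴.
Δρ = 998 × (2.16 × 10⁻⁴) = +0.22 kg m⁻³.
Positive Δρ: denser below, stable.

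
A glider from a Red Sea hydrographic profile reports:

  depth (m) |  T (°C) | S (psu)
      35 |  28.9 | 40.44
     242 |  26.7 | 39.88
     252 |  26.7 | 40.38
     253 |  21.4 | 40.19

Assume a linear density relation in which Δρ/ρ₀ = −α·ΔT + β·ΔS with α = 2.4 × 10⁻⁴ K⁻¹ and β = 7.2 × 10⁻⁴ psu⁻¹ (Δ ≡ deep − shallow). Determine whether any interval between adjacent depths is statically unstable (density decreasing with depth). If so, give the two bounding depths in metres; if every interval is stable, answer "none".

none

Evaluate Δρ/ρ₀ = −αΔT + βΔS across each adjacent pair:
  35–242 m: −αΔT+βΔS = −(2.4 × 10⁻⁴)(-2.2)+(7.2 × 10⁻⁴)(-0.56) = 1.2 × 10⁻⁴ → stable
  242–252 m: −αΔT+βΔS = −(2.4 × 10⁻⁴)(+0.0)+(7.2 × 10⁻⁴)(+0.50) = 3.6 × 10⁻⁴ → stable
  252–253 m: −αΔT+βΔS = −(2.4 × 10⁻⁴)(-5.3)+(7.2 × 10⁻⁴)(-0.19) = 1.1 × 10⁻³ → stable
Every interval has Δρ > 0: the column is stably stratified throughout.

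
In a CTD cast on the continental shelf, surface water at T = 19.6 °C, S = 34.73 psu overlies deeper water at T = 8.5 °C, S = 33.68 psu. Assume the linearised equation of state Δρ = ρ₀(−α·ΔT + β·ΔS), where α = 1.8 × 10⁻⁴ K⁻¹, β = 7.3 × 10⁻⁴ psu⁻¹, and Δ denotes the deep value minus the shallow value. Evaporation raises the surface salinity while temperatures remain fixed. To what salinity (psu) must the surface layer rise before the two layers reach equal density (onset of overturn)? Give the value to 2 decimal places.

36.42 psu

Neutral buoyancy requires −α(T_deep − T_surf) + β(S_deep − S_surf′) = 0.
S_surf′ = S_deep − (α/β)·ΔT = 33.68 − (1.8 × 10⁻⁴/7.3 × 10⁻⁴)·(-11.1) = 36.4170 psu.
Increase required: 36.4170 − 34.73 = 1.6870 psu.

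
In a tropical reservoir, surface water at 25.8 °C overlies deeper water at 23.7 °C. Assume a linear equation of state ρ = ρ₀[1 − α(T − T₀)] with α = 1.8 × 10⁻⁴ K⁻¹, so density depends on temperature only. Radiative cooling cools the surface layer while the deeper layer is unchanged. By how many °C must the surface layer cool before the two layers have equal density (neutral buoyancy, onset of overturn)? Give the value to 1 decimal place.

2.1 °C

With temperature the only control, equal density requires T_surf′ = T_deep.
T_surf′ = 23.7 °C.
Cooling required: 25.8 − 23.7 = 2.1 °C.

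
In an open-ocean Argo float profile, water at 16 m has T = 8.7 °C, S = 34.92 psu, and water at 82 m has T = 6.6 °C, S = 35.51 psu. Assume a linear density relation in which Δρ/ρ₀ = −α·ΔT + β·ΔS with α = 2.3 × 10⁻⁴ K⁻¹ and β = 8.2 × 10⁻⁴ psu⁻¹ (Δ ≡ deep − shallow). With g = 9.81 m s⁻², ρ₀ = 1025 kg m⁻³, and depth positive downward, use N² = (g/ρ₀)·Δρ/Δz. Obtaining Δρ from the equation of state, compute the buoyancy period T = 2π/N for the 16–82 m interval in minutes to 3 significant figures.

8.74 min

ΔT = -2.1 K, ΔS = +0.59 psu (deep − shallow).
Δρ/ρ₀ = −αΔT + βΔS = 4.83 × 10⁻⁴ + 4.838 × 10⁻⁴ = 9.668 × 10⁻⁴, so Δρ ≈ 0.9910 kg m⁻³.
N² = (g/ρ₀)·Δρ/Δz = g·(Δρ/ρ₀)/Δz = 9.81 × 9.668 × 10⁻⁴ / 66 = 1.4370 × 10⁻⁴ s⁻².
N = √(1.4370 × 10⁻⁴) = 0.011987 rad s⁻¹ → T = 2π/N = 524.17 s = 8.7362 min ≈ 8.74 min.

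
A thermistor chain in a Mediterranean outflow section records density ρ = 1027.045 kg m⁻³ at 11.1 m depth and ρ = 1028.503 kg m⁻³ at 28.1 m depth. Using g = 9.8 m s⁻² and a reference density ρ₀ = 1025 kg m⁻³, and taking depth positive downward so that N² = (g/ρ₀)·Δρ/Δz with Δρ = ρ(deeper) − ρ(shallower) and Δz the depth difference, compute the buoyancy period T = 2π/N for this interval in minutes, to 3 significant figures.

Δρ = 1028.503 − 1027.045 = 1.458 kg m⁻³ over Δz = 28.1 − 11.1 = 17 m.
N² = (9.8/1025) × (1.458/17) = 8.1999 × 10⁻⁴ s⁻².
N = √(8.1999 × 10⁻⁴) = 0.028635 rad s⁻¹, so T = 2π/N = 219.42 s = 3.6570 min ≈ 3.66 min.

3.66 min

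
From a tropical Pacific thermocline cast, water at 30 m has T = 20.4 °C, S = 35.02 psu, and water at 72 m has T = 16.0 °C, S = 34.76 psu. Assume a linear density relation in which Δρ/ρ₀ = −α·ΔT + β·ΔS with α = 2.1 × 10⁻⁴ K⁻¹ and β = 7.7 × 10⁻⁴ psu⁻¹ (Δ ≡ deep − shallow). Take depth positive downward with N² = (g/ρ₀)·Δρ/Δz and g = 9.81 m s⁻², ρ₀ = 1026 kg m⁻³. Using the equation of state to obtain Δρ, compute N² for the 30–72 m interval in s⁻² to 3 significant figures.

ΔT = -4.4 K, ΔS = -0.26 psu (deep − shallow).
Δρ/ρ₀ = −αΔT + βΔS = 9.24 × 10⁻⁴ − 2.002 × 10⁻⁴ = 7.238 × 10⁻⁴, so Δρ ≈ 0.7426 kg m⁻³.
N² = (g/ρ₀)·Δρ/Δz = g·(Δρ/ρ₀)/Δz = 9.81 × 7.238 × 10⁻⁴ / 42 = 1.6906 × 10⁻⁴ s⁻² ≈ 1.69 × 10⁻⁴ s⁻².

1.69 × 10⁻⁴ s⁻²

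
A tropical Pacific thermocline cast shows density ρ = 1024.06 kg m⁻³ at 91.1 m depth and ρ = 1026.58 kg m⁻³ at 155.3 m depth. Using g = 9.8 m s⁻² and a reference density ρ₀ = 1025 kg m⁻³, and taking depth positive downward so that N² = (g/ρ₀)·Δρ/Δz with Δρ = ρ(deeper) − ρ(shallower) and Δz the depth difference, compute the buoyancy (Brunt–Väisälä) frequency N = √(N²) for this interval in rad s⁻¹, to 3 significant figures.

Δρ = 1026.58 − 1024.06 = 2.52 kg m⁻³ over Δz = 155.3 − 91.1 = 64.2 m.
N² = (9.8/1025) × (2.52/64.2) = 3.7529 × 10⁻⁴ s⁻².
N = √(3.7529 × 10⁻⁴) = 0.019372 rad s⁻¹ ≈ 0.0194 rad s⁻¹.
N² > 0, so the interval is statically stable.

0.0194 rad s⁻¹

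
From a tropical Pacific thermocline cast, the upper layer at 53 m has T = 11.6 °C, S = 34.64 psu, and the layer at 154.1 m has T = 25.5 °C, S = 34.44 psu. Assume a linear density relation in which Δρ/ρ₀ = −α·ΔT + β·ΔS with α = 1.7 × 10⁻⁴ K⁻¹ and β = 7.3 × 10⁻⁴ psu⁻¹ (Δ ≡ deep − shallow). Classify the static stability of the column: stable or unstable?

ΔT = 25.5 − 11.6 = +13.9 K and ΔS = 34.44 − 34.64 = -0.20 psu (deep − shallow).
−αΔT = -2.363 × 10⁻³; βΔS = -1.46 × 10⁻⁴; sum Δρ/ρ₀ = -2.509 × 10⁻³.
Δρ/ρ₀ < 0, so Δρ < 0: deeper water is lighter → statically unstable; the column would overturn.

unstable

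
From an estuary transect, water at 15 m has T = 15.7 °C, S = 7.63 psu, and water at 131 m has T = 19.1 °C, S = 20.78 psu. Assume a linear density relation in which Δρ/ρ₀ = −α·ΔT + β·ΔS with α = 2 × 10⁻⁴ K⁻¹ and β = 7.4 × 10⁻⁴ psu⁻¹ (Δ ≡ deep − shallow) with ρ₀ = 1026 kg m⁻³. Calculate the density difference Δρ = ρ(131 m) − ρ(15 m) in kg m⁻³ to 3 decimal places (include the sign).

+9.286 kg m⁻³

ΔT = +3.4 K, ΔS = +13.15 psu (deep − shallow).
Δρ/ρ₀ = −(2 × 10⁻⁴)(+3.4) + (7.4 × 10⁻⁴)(+13.15) = 9.051 × 10⁻³.
Δρ = 1026 × (9.051 × 10⁻³) = +9.286 kg m⁻³.
Positive Δρ: denser below, stable.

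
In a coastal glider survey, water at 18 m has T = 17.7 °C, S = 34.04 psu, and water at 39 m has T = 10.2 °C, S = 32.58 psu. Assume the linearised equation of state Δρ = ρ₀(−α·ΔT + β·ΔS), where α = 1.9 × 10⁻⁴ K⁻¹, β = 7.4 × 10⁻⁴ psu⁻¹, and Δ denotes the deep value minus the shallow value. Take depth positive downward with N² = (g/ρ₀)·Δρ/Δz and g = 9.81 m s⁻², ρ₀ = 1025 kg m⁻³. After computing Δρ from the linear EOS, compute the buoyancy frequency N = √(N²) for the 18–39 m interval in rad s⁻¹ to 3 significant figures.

0.0127 rad s⁻¹

ΔT = -7.5 K, ΔS = -1.46 psu (deep − shallow).
Δρ/ρ₀ = −αΔT + βΔS = 1.425 × 10⁻³ − 1.0804 × 10⁻³ = 3.446 × 10⁻⁴, so Δρ ≈ 0.3532 kg m⁻³.
N² = (g/ρ₀)·Δρ/Δz = g·(Δρ/ρ₀)/Δz = 9.81 × 3.446 × 10⁻⁴ / 21 = 1.6098 × 10⁻⁴ s⁻².
N = √(1.6098 × 10⁻⁴) = 0.012688 rad s⁻¹ ≈ 0.0127 rad s⁻¹.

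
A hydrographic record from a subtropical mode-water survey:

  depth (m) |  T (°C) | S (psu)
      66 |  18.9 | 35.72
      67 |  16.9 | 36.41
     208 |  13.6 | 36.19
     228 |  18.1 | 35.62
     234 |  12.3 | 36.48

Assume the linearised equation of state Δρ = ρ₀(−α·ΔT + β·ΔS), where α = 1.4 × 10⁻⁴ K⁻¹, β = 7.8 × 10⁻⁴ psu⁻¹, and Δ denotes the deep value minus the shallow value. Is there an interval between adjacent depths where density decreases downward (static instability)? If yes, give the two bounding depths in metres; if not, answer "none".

208–228 m

Evaluate Δρ/ρ₀ = −αΔT + βΔS across each adjacent pair:
  66–67 m: −αΔT+βΔS = −(1.4 × 10⁻⁴)(-2.0)+(7.8 × 10⁻⁴)(+0.69) = 8.2 × 10⁻⁴ → stable
  67–208 m: −αΔT+βΔS = −(1.4 × 10⁻⁴)(-3.3)+(7.8 × 10⁻⁴)(-0.22) = 2.9 × 10⁻⁴ → stable
  208–228 m: −αΔT+βΔS = −(1.4 × 10⁻⁴)(+4.5)+(7.8 × 10⁻⁴)(-0.57) = -1.1 × 10⁻³ → UNSTABLE
  228–234 m: −αΔT+βΔS = −(1.4 × 10⁻⁴)(-5.8)+(7.8 × 10⁻⁴)(+0.86) = 1.5 × 10⁻³ → stable
The 208–228 m interval has Δρ < 0: lighter water underlies denser water.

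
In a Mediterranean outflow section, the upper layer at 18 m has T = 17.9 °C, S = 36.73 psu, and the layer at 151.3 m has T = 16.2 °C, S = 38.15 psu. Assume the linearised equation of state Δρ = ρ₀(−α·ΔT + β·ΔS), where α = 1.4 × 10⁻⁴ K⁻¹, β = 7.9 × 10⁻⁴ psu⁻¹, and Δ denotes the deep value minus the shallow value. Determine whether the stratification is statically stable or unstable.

stable

ΔT = 16.2 − 17.9 = -1.7 K and ΔS = 38.15 − 36.73 = +1.42 psu (deep − shallow).
−αΔT = 2.38 × 10⁻⁴; βΔS = 1.1218 × 10⁻³; sum Δρ/ρ₀ = 1.3598 × 10⁻³.
Δρ/ρ₀ > 0, so Δρ > 0: deeper water is denser → statically stable.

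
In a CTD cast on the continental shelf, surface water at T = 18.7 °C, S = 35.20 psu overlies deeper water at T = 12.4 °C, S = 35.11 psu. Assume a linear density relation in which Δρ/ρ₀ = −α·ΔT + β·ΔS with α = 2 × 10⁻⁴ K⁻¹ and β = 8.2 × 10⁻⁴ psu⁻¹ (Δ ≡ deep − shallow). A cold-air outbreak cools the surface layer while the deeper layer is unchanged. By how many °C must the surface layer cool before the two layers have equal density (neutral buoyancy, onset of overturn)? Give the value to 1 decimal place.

5.9 °C

Neutral buoyancy requires Δρ = 0, i.e. −α(T_deep − T_surf′) + β(S_deep − S_surf) = 0.
T_surf′ = T_deep − (β/α)·ΔS = 12.4 − (8.2 × 10⁻⁴/2 × 10⁻⁴)·(-0.09) = 12.769 °C.
Cooling required: 18.7 − (12.769) = 5.931 °C.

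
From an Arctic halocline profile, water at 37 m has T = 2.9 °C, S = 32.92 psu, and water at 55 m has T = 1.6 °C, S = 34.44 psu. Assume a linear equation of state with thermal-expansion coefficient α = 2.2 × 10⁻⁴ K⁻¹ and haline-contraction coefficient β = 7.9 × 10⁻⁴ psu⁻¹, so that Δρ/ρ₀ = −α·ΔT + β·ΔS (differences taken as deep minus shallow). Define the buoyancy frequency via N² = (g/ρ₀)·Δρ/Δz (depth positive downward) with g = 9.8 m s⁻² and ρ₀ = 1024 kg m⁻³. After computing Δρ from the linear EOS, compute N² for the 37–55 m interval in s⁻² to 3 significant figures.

8.09 × 10⁻⁴ s⁻²

ΔT = -1.3 K, ΔS = +1.52 psu (deep − shallow).
Δρ/ρ₀ = −αΔT + βΔS = 2.86 × 10⁻⁴ + 1.2008 × 10⁻³ = 1.4868 × 10⁻³, so Δρ ≈ 1.522 kg m⁻³.
N² = (g/ρ₀)·Δρ/Δz = g·(Δρ/ρ₀)/Δz = 9.8 × 1.4868 × 10⁻³ / 18 = 8.0948 × 10⁻⁴ s⁻² ≈ 8.09 × 10⁻⁴ s⁻².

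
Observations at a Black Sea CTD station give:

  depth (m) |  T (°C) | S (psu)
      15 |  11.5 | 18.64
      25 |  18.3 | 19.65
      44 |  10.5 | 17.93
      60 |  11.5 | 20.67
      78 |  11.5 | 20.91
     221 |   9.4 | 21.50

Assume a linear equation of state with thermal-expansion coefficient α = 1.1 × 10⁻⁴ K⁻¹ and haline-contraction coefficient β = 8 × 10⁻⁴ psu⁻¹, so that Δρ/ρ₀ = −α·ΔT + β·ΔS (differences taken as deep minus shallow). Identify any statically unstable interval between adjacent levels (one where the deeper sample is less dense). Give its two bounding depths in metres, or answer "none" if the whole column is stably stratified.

25–44 m

Evaluate Δρ/ρ₀ = −αΔT + βΔS across each adjacent pair:
  15–25 m: −αΔT+βΔS = −(1.1 × 10⁻⁴)(+6.8)+(8 × 10⁻⁴)(+1.01) = 6.0 × 10⁻⁵ → stable
  25–44 m: −αΔT+βΔS = −(1.1 × 10⁻⁴)(-7.8)+(8 × 10⁻⁴)(-1.72) = -5.2 × 10⁻⁴ → UNSTABLE
  44–60 m: −αΔT+βΔS = −(1.1 × 10⁻⁴)(+1.0)+(8 × 10⁻⁴)(+2.74) = 2.1 × 10⁻³ → stable
  60–78 m: −αΔT+βΔS = −(1.1 × 10⁻⁴)(+0.0)+(8 × 10⁻⁴)(+0.24) = 1.9 × 10⁻⁴ → stable
  78–221 m: −αΔT+βΔS = −(1.1 × 10⁻⁴)(-2.1)+(8 × 10⁻⁴)(+0.59) = 7.0 × 10⁻⁴ → stable
The 25–44 m interval has Δρ < 0: lighter water underlies denser water.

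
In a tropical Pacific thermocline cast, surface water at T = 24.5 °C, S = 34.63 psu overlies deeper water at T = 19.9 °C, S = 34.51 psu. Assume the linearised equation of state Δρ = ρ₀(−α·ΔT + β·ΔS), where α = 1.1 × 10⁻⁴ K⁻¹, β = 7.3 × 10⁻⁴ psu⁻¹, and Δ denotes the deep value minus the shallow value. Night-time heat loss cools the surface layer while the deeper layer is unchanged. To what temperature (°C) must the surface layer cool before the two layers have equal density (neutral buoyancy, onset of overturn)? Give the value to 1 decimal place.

20.7 °C

Neutral buoyancy requires Δρ = 0, i.e. −α(T_deep − T_surf′) + β(S_deep − S_surf) = 0.
T_surf′ = T_deep − (β/α)·ΔS = 19.9 − (7.3 × 10⁻⁴/1.1 × 10⁻⁴)·(-0.12) = 20.696 °C.
Cooling required: 24.5 − (20.696) = 3.804 °C.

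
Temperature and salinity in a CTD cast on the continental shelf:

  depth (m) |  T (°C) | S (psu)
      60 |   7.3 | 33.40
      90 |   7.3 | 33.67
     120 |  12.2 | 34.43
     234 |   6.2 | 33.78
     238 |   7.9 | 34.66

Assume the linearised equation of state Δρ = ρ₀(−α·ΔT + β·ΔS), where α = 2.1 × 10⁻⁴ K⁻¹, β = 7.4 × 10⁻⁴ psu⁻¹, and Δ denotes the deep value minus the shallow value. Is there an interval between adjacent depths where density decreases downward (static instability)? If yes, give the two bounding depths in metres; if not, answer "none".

Evaluate Δρ/ρ₀ = −αΔT + βΔS across each adjacent pair:
  60–90 m: −αΔT+βΔS = −(2.1 × 10⁻⁴)(+0.0)+(7.4 × 10⁻⁴)(+0.27) = 2.0 × 10⁻⁴ → stable
  90–120 m: −αΔT+βΔS = −(2.1 × 10⁻⁴)(+4.9)+(7.4 × 10⁻⁴)(+0.76) = -4.7 × 10⁻⁴ → UNSTABLE
  120–234 m: −αΔT+βΔS = −(2.1 × 10⁻⁴)(-6.0)+(7.4 × 10⁻⁴)(-0.65) = 7.8 × 10⁻⁴ → stable
  234–238 m: −αΔT+βΔS = −(2.1 × 10⁻⁴)(+1.7)+(7.4 × 10⁻⁴)(+0.88) = 2.9 × 10⁻⁴ → stable
The 90–120 m interval has Δρ < 0: lighter water underlies denser water.

90–120 m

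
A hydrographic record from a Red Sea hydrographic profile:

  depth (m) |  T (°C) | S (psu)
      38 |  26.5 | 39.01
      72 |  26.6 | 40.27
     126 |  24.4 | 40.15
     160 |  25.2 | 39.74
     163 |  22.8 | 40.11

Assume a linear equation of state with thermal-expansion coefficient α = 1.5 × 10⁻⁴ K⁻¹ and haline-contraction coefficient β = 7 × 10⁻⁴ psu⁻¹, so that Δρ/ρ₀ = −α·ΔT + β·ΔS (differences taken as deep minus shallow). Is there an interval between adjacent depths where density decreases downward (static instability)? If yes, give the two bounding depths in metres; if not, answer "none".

Evaluate Δρ/ρ₀ = −αΔT + βΔS across each adjacent pair:
  38–72 m: −αΔT+βΔS = −(1.5 × 10⁻⁴)(+0.1)+(7 × 10⁻⁴)(+1.26) = 8.7 × 10⁻⁴ → stable
  72–126 m: −αΔT+βΔS = −(1.5 × 10⁻⁴)(-2.2)+(7 × 10⁻⁴)(-0.12) = 2.5 × 10⁻⁴ → stable
  126–160 m: −αΔT+βΔS = −(1.5 × 10⁻⁴)(+0.8)+(7 × 10⁻⁴)(-0.41) = -4.1 × 10⁻⁴ → UNSTABLE
  160–163 m: −αΔT+βΔS = −(1.5 × 10⁻⁴)(-2.4)+(7 × 10⁻⁴)(+0.37) = 6.2 × 10⁻⁴ → stable
The 126–160 m interval has Δρ < 0: lighter water underlies denser water.

126–160 m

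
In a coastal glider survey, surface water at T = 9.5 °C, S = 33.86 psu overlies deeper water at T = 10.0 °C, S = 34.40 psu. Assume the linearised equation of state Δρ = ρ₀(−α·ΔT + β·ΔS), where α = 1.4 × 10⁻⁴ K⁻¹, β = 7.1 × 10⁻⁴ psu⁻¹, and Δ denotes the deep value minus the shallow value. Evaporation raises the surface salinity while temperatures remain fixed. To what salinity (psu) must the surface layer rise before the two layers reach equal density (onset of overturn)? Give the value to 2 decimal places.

34.30 psu

Neutral buoyancy requires −α(T_deep − T_surf) + β(S_deep − S_surf′) = 0.
S_surf′ = S_deep − (α/β)·ΔT = 34.40 − (1.4 × 10⁻⁴/7.1 × 10⁻⁴)·(+0.5) = 34.3014 psu.
Increase required: 34.3014 − 33.86 = 0.4414 psu.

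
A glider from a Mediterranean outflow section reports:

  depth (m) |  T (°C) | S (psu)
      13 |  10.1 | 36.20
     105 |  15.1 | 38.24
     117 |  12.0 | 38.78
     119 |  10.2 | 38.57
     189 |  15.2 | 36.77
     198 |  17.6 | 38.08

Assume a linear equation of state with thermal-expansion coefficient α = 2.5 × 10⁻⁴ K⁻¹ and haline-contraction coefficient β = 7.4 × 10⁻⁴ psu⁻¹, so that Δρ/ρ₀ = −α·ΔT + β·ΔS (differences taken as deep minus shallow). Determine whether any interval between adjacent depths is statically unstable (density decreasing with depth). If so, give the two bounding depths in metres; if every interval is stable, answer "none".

119–189 m

Evaluate Δρ/ρ₀ = −αΔT + βΔS across each adjacent pair:
  13–105 m: −αΔT+βΔS = −(2.5 × 10⁻⁴)(+5.0)+(7.4 × 10⁻⁴)(+2.04) = 2.6 × 10⁻⁴ → stable
  105–117 m: −αΔT+βΔS = −(2.5 × 10⁻⁴)(-3.1)+(7.4 × 10⁻⁴)(+0.54) = 1.2 × 10⁻³ → stable
  117–119 m: −αΔT+βΔS = −(2.5 × 10⁻⁴)(-1.8)+(7.4 × 10⁻⁴)(-0.21) = 2.9 × 10⁻⁴ → stable
  119–189 m: −αΔT+βΔS = −(2.5 × 10⁻⁴)(+5.0)+(7.4 × 10⁻⁴)(-1.80) = -2.6 × 10⁻³ → UNSTABLE
  189–198 m: −αΔT+βΔS = −(2.5 × 10⁻⁴)(+2.4)+(7.4 × 10⁻⁴)(+1.31) = 3.7 × 10⁻⁴ → stable
The 119–189 m interval has Δρ < 0: lighter water underlies denser water.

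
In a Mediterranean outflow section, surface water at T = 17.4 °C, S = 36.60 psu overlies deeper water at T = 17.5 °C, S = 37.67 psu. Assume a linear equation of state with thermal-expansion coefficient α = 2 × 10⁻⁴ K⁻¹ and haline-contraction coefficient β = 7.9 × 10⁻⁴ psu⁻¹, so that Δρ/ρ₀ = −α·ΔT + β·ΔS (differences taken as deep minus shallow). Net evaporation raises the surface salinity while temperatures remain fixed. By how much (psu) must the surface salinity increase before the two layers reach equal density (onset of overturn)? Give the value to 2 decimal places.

Neutral buoyancy requires −α(T_deep − T_surf) + β(S_deep − S_surf′) = 0.
S_surf′ = S_deep − (α/β)·ΔT = 37.67 − (2 × 10⁻⁴/7.9 × 10⁻⁴)·(+0.1) = 37.6447 psu.
Increase required: 37.6447 − 36.60 = 1.0447 psu.

1.04 psu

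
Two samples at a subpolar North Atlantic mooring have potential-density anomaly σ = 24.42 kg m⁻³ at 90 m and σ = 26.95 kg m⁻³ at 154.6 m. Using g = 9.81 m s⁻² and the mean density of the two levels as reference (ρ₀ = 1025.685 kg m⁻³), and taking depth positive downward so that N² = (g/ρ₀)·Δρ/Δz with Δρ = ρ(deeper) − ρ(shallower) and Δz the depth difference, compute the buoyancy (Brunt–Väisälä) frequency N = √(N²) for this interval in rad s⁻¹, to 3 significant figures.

0.0194 rad s⁻¹

Δρ = 1026.95 − 1024.42 = 2.53 kg m⁻³ over Δz = 154.6 − 90 = 64.6 m.
N² = (9.81/1025.685) × (2.53/64.6) = 3.7458 × 10⁻⁴ s⁻².
N = √(3.7458 × 10⁻⁴) = 0.019354 rad s⁻¹ ≈ 0.0194 rad s⁻¹.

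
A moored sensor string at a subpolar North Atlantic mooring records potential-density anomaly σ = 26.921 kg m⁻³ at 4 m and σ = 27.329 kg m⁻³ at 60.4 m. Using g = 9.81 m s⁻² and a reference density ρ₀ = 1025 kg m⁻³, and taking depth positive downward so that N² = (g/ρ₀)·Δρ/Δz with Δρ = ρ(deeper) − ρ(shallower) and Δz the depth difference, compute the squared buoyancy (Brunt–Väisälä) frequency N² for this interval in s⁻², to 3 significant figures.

Δρ = 1027.329 − 1026.921 = 0.408 kg m⁻³ over Δz = 60.4 − 4 = 56.4 m.
N² = (9.81/1025) × (0.408/56.4) = 6.9235 × 10⁻⁵ s⁻² ≈ 6.92 × 10⁻⁵ s⁻².

6.92 × 10⁻⁵ s⁻²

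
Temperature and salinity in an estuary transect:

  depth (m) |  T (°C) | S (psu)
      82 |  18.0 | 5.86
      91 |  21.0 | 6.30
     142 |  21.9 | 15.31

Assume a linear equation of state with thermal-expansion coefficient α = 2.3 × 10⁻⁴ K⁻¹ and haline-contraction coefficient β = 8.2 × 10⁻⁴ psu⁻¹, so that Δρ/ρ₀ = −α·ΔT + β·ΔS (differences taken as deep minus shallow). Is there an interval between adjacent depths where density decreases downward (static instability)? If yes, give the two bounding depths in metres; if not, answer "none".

82–91 m

Evaluate Δρ/ρ₀ = −αΔT + βΔS across each adjacent pair:
  82–91 m: −αΔT+βΔS = −(2.3 × 10⁻⁴)(+3.0)+(8.2 × 10⁻⁴)(+0.44) = -3.3 × 10⁻⁴ → UNSTABLE
  91–142 m: −αΔT+βΔS = −(2.3 × 10⁻⁴)(+0.9)+(8.2 × 10⁻⁴)(+9.01) = 7.2 × 10⁻³ → stable
The 82–91 m interval has Δρ < 0: lighter water underlies denser water.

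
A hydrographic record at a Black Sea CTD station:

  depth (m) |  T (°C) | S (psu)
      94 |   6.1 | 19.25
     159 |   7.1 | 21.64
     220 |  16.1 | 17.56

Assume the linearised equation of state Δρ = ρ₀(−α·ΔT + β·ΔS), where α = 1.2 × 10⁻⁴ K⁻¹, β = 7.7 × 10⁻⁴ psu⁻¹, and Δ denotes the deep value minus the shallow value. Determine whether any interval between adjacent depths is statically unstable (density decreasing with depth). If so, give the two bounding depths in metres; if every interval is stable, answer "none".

Evaluate Δρ/ρ₀ = −αΔT + βΔS across each adjacent pair:
  94–159 m: −αΔT+βΔS = −(1.2 × 10⁻⁴)(+1.0)+(7.7 × 10⁻⁴)(+2.39) = 1.7 × 10⁻³ → stable
  159–220 m: −αΔT+βΔS = −(1.2 × 10⁻⁴)(+9.0)+(7.7 × 10⁻⁴)(-4.08) = -4.2 × 10⁻³ → UNSTABLE
The 159–220 m interval has Δρ < 0: lighter water underlies denser water.

159–220 m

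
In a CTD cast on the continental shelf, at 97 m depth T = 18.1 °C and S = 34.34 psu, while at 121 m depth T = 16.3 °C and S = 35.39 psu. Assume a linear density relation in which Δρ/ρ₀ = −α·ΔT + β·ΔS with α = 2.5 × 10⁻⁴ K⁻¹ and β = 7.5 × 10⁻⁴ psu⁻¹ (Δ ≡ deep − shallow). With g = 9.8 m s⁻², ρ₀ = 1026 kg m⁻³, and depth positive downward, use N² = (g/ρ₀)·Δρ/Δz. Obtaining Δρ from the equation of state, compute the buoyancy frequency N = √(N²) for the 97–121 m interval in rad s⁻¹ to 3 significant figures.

0.0225 rad s⁻¹

ΔT = -1.8 K, ΔS = +1.05 psu (deep − shallow).
Δρ/ρ₀ = −αΔT + βΔS = 4.50 × 10⁻⁴ + 7.875 × 10⁻⁴ = 1.2375 × 10⁻³, so Δρ ≈ 1.270 kg m⁻³.
N² = (g/ρ₀)·Δρ/Δz = g·(Δρ/ρ₀)/Δz = 9.8 × 1.2375 × 10⁻³ / 24 = 5.0531 × 10⁻⁴ s⁻².
N = √(5.0531 × 10⁻⁴) = 0.022479 rad s⁻¹ ≈ 0.0225 rad s⁻¹.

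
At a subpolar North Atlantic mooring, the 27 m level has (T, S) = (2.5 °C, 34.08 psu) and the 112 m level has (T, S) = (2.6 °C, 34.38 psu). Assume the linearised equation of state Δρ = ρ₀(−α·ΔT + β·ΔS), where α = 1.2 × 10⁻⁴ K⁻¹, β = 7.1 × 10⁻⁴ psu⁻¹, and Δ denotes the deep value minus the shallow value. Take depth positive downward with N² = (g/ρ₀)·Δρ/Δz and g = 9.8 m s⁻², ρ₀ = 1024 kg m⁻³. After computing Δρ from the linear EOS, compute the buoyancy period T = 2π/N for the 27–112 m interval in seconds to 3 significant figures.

ΔT = +0.1 K, ΔS = +0.30 psu (deep − shallow).
Δρ/ρ₀ = −αΔT + βΔS = -1.20 × 10⁻⁵ + 2.13 × 10⁻⁴ = 2.01 × 10⁻⁴, so Δρ ≈ 0.2058 kg m⁻³.
N² = (g/ρ₀)·Δρ/Δz = g·(Δρ/ρ₀)/Δz = 9.8 × 2.01 × 10⁻⁴ / 85 = 2.3174 × 10⁻⁵ s⁻².
N = √(2.3174 × 10⁻⁵) = 4.8139 × 10⁻³ rad s⁻¹ → T = 2π/N = 1.3052 × 10³ s ≈ 1.31 × 10³ s.

1.31 × 10³ s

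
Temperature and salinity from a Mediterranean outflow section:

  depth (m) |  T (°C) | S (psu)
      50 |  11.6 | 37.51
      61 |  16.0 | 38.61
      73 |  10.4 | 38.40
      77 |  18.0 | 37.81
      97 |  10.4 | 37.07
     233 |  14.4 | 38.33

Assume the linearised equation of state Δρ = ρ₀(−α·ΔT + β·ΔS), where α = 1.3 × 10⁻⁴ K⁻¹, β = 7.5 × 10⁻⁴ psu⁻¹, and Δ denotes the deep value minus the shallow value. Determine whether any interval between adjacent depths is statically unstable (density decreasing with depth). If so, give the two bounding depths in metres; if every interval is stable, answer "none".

Evaluate Δρ/ρ₀ = −αΔT + βΔS across each adjacent pair:
  50–61 m: −αΔT+βΔS = −(1.3 × 10⁻⁴)(+4.4)+(7.5 × 10⁻⁴)(+1.10) = 2.5 × 10⁻⁴ → stable
  61–73 m: −αΔT+βΔS = −(1.3 × 10⁻⁴)(-5.6)+(7.5 × 10⁻⁴)(-0.21) = 5.7 × 10⁻⁴ → stable
  73–77 m: −αΔT+βΔS = −(1.3 × 10⁻⁴)(+7.6)+(7.5 × 10⁻⁴)(-0.59) = -1.4 × 10⁻³ → UNSTABLE
  77–97 m: −αΔT+βΔS = −(1.3 × 10⁻⁴)(-7.6)+(7.5 × 10⁻⁴)(-0.74) = 4.3 × 10⁻⁴ → stable
  97–233 m: −αΔT+βΔS = −(1.3 × 10⁻⁴)(+4.0)+(7.5 × 10⁻⁴)(+1.26) = 4.3 × 10⁻⁴ → stable
The 73–77 m interval has Δρ < 0: lighter water underlies denser water.

73–77 m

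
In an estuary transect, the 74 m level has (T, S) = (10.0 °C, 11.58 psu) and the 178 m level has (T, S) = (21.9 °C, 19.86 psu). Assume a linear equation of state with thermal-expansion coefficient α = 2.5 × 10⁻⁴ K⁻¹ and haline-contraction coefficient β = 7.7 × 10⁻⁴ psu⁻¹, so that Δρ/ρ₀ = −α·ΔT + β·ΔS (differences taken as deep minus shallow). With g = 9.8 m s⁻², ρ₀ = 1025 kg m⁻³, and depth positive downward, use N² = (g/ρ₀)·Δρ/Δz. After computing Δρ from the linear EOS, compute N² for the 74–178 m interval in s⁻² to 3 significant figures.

ΔT = +11.9 K, ΔS = +8.28 psu (deep − shallow).
Δρ/ρ₀ = −αΔT + βΔS = -2.975 × 10⁻³ + 6.3756 × 10⁻³ = 3.4006 × 10⁻³, so Δρ ≈ 3.486 kg m⁻³.
N² = (g/ρ₀)·Δρ/Δz = g·(Δρ/ρ₀)/Δz = 9.8 × 3.4006 × 10⁻³ / 104 = 3.2044 × 10⁻⁴ s⁻² ≈ 3.20 × 10⁻⁴ s⁻².

3.20 × 10⁻⁴ s⁻²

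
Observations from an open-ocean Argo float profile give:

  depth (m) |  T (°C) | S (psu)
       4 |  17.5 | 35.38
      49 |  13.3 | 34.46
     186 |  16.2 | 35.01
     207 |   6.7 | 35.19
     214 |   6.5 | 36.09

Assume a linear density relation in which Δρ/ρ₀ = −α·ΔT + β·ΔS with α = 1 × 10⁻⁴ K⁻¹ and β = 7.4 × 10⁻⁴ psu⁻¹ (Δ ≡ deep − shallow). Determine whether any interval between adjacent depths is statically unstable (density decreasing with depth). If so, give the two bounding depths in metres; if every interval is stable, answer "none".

Evaluate Δρ/ρ₀ = −αΔT + βΔS across each adjacent pair:
  4–49 m: −αΔT+βΔS = −(1 × 10⁻⁴)(-4.2)+(7.4 × 10⁻⁴)(-0.92) = -2.6 × 10⁻⁴ → UNSTABLE
  49–186 m: −αΔT+βΔS = −(1 × 10⁻⁴)(+2.9)+(7.4 × 10⁻⁴)(+0.55) = 1.2 × 10⁻⁴ → stable
  186–207 m: −αΔT+βΔS = −(1 × 10⁻⁴)(-9.5)+(7.4 × 10⁻⁴)(+0.18) = 1.1 × 10⁻³ → stable
  207–214 m: −αΔT+βΔS = −(1 × 10⁻⁴)(-0.2)+(7.4 × 10⁻⁴)(+0.90) = 6.9 × 10⁻⁴ → stable
The 4–49 m interval has Δρ < 0: lighter water underlies denser water.

4–49 m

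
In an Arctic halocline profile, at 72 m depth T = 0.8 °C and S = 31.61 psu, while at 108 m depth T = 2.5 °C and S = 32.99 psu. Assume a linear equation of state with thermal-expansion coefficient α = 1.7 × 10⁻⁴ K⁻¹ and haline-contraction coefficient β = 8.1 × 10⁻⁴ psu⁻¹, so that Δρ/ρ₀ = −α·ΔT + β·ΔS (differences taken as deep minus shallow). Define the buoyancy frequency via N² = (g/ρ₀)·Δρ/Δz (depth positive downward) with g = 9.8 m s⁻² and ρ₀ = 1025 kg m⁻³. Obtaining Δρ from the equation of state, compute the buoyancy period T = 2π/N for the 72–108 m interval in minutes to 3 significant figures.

6.97 min

ΔT = +1.7 K, ΔS = +1.38 psu (deep − shallow).
Δρ/ρ₀ = −αΔT + βΔS = -2.89 × 10⁻⁴ + 1.1178 × 10⁻³ = 8.288 × 10⁻⁴, so Δρ ≈ 0.8495 kg m⁻³.
N² = (g/ρ₀)·Δρ/Δz = g·(Δρ/ρ₀)/Δz = 9.8 × 8.288 × 10⁻⁴ / 36 = 2.2562 × 10⁻⁴ s⁻².
N = √(2.2562 × 10⁻⁴) = 0.015021 rad s⁻¹ → T = 2π/N = 418.29 s = 6.9715 min ≈ 6.97 min.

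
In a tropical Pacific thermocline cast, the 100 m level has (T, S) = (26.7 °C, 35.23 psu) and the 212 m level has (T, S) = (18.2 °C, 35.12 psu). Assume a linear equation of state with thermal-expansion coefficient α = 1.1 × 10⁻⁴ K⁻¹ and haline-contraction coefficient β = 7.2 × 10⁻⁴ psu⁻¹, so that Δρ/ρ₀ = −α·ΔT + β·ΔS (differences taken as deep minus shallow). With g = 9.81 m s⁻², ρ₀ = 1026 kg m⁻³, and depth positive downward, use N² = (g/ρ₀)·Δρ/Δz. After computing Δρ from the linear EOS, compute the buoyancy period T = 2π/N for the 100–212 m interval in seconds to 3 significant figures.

ΔT = -8.5 K, ΔS = -0.11 psu (deep − shallow).
Δρ/ρ₀ = −αΔT + βΔS = 9.35 × 10⁻⁴ − 7.92 × 10⁻⁵ = 8.558 × 10⁻⁴, so Δρ ≈ 0.8781 kg m⁻³.
N² = (g/ρ₀)·Δρ/Δz = g·(Δρ/ρ₀)/Δz = 9.81 × 8.558 × 10⁻⁴ / 112 = 7.4959 × 10⁻⁵ s⁻².
N = √(7.4959 × 10⁻⁵) = 8.6579 × 10⁻³ rad s⁻¹ → T = 2π/N = 725.72 s ≈ 726 s.

726 s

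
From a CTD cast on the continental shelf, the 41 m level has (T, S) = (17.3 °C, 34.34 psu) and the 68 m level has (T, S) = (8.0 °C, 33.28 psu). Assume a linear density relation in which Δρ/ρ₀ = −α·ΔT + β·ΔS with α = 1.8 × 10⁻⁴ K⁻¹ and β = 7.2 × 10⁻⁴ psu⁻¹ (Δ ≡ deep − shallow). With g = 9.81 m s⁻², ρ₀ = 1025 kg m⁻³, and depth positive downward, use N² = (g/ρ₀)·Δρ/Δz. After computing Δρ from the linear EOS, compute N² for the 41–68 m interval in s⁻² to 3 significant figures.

3.31 × 10⁻⁴ s⁻²

ΔT = -9.3 K, ΔS = -1.06 psu (deep − shallow).
Δρ/ρ₀ = −αΔT + βΔS = 1.674 × 10⁻³ − 7.632 × 10⁻⁴ = 9.108 × 10⁻⁴, so Δρ ≈ 0.9336 kg m⁻³.
N² = (g/ρ₀)·Δρ/Δz = g·(Δρ/ρ₀)/Δz = 9.81 × 9.108 × 10⁻⁴ / 27 = 3.3092 × 10⁻⁴ s⁻² ≈ 3.31 × 10⁻⁴ s⁻².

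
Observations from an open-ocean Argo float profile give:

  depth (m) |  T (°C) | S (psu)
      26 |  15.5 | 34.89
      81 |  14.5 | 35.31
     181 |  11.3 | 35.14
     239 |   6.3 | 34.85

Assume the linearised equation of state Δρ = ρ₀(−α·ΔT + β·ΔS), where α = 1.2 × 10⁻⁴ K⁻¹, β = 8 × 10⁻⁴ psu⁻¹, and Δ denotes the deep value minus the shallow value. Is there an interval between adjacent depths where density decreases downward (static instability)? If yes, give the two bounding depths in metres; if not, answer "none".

Evaluate Δρ/ρ₀ = −αΔT + βΔS across each adjacent pair:
  26–81 m: −αΔT+βΔS = −(1.2 × 10⁻⁴)(-1.0)+(8 × 10⁻⁴)(+0.42) = 4.6 × 10⁻⁴ → stable
  81–181 m: −αΔT+βΔS = −(1.2 × 10⁻⁴)(-3.2)+(8 × 10⁻⁴)(-0.17) = 2.5 × 10⁻⁴ → stable
  181–239 m: −αΔT+βΔS = −(1.2 × 10⁻⁴)(-5.0)+(8 × 10⁻⁴)(-0.29) = 3.7 × 10⁻⁴ → stable
Every interval has Δρ > 0: the column is stably stratified throughout.

none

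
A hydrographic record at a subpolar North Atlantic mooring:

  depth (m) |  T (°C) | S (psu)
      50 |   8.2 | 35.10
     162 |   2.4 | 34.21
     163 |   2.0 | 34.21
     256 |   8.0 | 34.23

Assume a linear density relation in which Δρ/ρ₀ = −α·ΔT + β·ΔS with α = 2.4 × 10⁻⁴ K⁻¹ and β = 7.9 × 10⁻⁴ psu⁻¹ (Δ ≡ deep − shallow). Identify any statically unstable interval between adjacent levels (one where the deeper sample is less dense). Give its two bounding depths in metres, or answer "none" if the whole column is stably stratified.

163–256 m

Evaluate Δρ/ρ₀ = −αΔT + βΔS across each adjacent pair:
  50–162 m: −αΔT+βΔS = −(2.4 × 10⁻⁴)(-5.8)+(7.9 × 10⁻⁴)(-0.89) = 6.9 × 10⁻⁴ → stable
  162–163 m: −αΔT+βΔS = −(2.4 × 10⁻⁴)(-0.4)+(7.9 × 10⁻⁴)(+0.00) = 9.6 × 10⁻⁵ → stable
  163–256 m: −αΔT+βΔS = −(2.4 × 10⁻⁴)(+6.0)+(7.9 × 10⁻⁴)(+0.02) = -1.4 × 10⁻³ → UNSTABLE
The 163–256 m interval has Δρ < 0: lighter water underlies denser water.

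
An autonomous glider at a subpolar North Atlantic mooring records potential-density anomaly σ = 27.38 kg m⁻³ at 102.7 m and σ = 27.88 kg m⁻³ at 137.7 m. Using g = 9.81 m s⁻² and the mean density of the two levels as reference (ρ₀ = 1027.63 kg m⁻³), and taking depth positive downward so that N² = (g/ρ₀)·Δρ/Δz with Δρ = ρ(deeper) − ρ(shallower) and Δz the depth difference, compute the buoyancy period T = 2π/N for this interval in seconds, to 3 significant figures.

Δρ = 1027.88 − 1027.38 = 0.50 kg m⁻³ over Δz = 137.7 − 102.7 = 35 m.
N² = (9.81/1027.63) × (0.50/35) = 1.3637 × 10⁻⁴ s⁻².
N = √(1.3637 × 10⁻⁴) = 0.011678 rad s⁻¹, so T = 2π/N = 538.04 s ≈ 538 s.

538 s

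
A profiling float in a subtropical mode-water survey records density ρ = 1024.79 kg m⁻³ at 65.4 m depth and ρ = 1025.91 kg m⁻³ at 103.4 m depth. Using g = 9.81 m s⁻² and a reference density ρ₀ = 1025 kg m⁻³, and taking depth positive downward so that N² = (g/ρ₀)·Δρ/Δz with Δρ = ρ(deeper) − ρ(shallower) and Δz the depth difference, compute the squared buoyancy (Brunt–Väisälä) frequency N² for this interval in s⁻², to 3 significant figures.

Δρ = 1025.91 − 1024.79 = 1.12 kg m⁻³ over Δz = 103.4 − 65.4 = 38 m.
N² = (9.81/1025) × (1.12/38) = 2.8208 × 10⁻⁴ s⁻² ≈ 2.82 × 10⁻⁴ s⁻².

2.82 × 10⁻⁴ s⁻²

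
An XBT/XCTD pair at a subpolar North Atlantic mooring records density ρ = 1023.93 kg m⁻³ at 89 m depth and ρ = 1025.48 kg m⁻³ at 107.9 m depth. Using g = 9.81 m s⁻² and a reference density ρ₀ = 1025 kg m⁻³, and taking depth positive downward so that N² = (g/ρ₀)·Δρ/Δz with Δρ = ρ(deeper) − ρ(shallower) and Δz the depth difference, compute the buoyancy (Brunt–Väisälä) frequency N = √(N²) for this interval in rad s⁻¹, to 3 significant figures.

Δρ = 1025.48 − 1023.93 = 1.55 kg m⁻³ over Δz = 107.9 − 89 = 18.9 m.
N² = (9.81/1025) × (1.55/18.9) = 7.8490 × 10⁻⁴ s⁻².
N = √(7.8490 × 10⁻⁴) = 0.028016 rad s⁻¹ ≈ 0.0280 rad s⁻¹.

0.0280 rad s⁻¹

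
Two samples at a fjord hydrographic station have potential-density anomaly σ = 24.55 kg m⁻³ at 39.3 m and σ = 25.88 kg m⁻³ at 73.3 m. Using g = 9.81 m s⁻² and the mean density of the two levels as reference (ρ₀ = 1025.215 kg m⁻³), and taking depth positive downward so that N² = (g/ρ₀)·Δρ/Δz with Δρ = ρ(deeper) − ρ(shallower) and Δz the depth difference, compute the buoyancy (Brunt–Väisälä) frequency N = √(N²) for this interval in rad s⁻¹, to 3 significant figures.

Δρ = 1025.88 − 1024.55 = 1.33 kg m⁻³ over Δz = 73.3 − 39.3 = 34 m.
N² = (9.81/1025.215) × (1.33/34) = 3.7431 × 10⁻⁴ s⁻².
N = √(3.7431 × 10⁻⁴) = 0.019347 rad s⁻¹ ≈ 0.0193 rad s⁻¹.
A positive N² confirms static stability across the interval.

0.0193 rad s⁻¹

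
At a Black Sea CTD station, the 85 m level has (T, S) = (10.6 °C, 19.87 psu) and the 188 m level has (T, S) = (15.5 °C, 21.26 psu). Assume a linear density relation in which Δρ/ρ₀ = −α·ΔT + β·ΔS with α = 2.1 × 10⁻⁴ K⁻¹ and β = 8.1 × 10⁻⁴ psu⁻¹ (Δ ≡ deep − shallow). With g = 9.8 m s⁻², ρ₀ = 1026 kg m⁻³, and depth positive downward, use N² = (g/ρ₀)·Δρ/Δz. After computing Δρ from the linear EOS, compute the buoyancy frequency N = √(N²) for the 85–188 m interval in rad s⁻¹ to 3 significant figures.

3.04 × 10⁻³ rad s⁻¹

ΔT = +4.9 K, ΔS = +1.39 psu (deep − shallow).
Δρ/ρ₀ = −αΔT + βΔS = -1.029 × 10⁻³ + 1.1259 × 10⁻³ = 9.69 × 10⁻⁵, so Δρ ≈ 0.09942 kg m⁻³.
N² = (g/ρ₀)·Δρ/Δz = g·(Δρ/ρ₀)/Δz = 9.8 × 9.69 × 10⁻⁵ / 103 = 9.2196 × 10⁻⁶ s⁻².
N = √(9.2196 × 10⁻⁶) = 3.0364 × 10⁻³ rad s⁻¹ ≈ 3.04 × 10⁻³ rad s⁻¹.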